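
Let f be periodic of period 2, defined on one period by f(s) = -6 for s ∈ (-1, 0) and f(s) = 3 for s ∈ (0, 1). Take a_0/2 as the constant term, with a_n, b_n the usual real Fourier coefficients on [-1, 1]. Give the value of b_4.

b_4 = ∫_{-1}^{1} f(s) sin(4*pi*s) ds.
Split the integral at the breakpoints.
Directly, an antiderivative of (-6) sin(4*pi*s) is 3*cos(4*pi*s)/(2*pi); evaluating from -1 to 0: ∫_{-1}^{0} (-6) sin(4*pi*s) ds = (3/(2*pi)) - (3/(2*pi)) = 0.
Directly, an antiderivative of (3) sin(4*pi*s) is -3*cos(4*pi*s)/(4*pi); evaluating from 0 to 1: ∫_{0}^{1} (3) sin(4*pi*s) ds = (-3/(4*pi)) - (-3/(4*pi)) = 0.
Summing the pieces gives b_4 = 0.

0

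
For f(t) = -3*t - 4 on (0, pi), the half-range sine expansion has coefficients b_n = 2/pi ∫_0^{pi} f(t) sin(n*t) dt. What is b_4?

b_4 = 2/pi ∫_0^{pi} (-3*t - 4) sin(4*t) dt.
Integrating by parts (boundary term plus one more integral), an antiderivative of (-3*t - 4) sin(4*t) is 3*t*cos(4*t)/4 - 3*sin(4*t)/16 + cos(4*t); evaluating from 0 to pi: ∫_{0}^{pi} (-3*t - 4) sin(4*t) dt = (1 + 3*pi/4) - (1) = 3*pi/4.
Hence b_4 = (2/pi)·(3*pi/4) = 3/2.

3/2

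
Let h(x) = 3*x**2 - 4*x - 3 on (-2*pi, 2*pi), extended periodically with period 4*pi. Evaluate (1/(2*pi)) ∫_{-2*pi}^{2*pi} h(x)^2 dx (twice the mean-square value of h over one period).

-16*pi**2/3 + 18 + 288*pi**4/5

(1/(2*pi)) ∫_{-2*pi}^{2*pi} h(x)^2 dx = (1/(2*pi)) · (4*pi*(-40*pi**2 + 135 + 432*pi**4)/15) = -16*pi**2/3 + 18 + 288*pi**4/5.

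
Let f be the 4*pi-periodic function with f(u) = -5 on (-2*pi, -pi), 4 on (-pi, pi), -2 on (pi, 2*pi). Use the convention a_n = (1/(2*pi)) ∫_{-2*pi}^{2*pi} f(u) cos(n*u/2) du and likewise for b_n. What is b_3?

1/pi

b_3 = (1/(2*pi)) ∫_{-2*pi}^{2*pi} f(u) sin(3*u/2) du.
Split the integral at the breakpoints.
Directly, an antiderivative of (-5) sin(3*u/2) is 10*cos(3*u/2)/3; evaluating from -2*pi to -pi: ∫_{-2*pi}^{-pi} (-5) sin(3*u/2) du = (0) - (-10/3) = 10/3.
Directly, an antiderivative of (4) sin(3*u/2) is -8*cos(3*u/2)/3; evaluating from -pi to pi: ∫_{-pi}^{pi} (4) sin(3*u/2) du = (0) - (0) = 0.
Directly, an antiderivative of (-2) sin(3*u/2) is 4*cos(3*u/2)/3; evaluating from pi to 2*pi: ∫_{pi}^{2*pi} (-2) sin(3*u/2) du = (-4/3) - (0) = -4/3.
Summing the pieces and multiplying by (1/(2*pi)) gives b_3 = 1/pi.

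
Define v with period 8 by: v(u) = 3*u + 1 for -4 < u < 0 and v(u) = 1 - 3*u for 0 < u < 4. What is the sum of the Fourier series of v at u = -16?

u = -16 differs from u = 0 by -2 full period(s), and the series is 8-periodic.
v is continuous at u = 0 with value 1, so the series converges to 1 there.

1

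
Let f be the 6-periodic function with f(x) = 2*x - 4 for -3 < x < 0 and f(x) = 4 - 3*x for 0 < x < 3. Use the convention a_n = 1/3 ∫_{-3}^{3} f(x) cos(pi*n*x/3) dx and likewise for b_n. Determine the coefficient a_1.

30/pi**2

a_1 = 1/3 ∫_{-3}^{3} f(x) cos(pi*x/3) dx.
Split the integral at the breakpoints.
Integrating by parts (boundary term plus one more integral), an antiderivative of (2*x - 4) cos(pi*x/3) is 6*x*sin(pi*x/3)/pi - 12*sin(pi*x/3)/pi + 18*cos(pi*x/3)/pi**2; evaluating from -3 to 0: ∫_{-3}^{0} (2*x - 4) cos(pi*x/3) dx = (18/pi**2) - (-18/pi**2) = 36/pi**2.
Integrating by parts (boundary term plus one more integral), an antiderivative of (4 - 3*x) cos(pi*x/3) is -9*x*sin(pi*x/3)/pi + 12*sin(pi*x/3)/pi - 27*cos(pi*x/3)/pi**2; evaluating from 0 to 3: ∫_{0}^{3} (4 - 3*x) cos(pi*x/3) dx = (27/pi**2) - (-27/pi**2) = 54/pi**2.
Summing the pieces and multiplying by (1/3) gives a_1 = 30/pi**2.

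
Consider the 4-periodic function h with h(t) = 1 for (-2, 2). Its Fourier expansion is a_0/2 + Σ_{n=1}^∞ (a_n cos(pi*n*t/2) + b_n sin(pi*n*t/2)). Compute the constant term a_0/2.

1

a_0 = 1/2 ∫_{-2}^{2} h(t) dt = 1/2 · (4) = 2.
So the constant term a_0/2 = 1.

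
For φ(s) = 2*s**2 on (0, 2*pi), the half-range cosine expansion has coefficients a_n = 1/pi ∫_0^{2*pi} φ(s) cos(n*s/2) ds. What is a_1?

-32

a_1 = 1/pi ∫_0^{2*pi} (2*s**2) cos(s/2) ds.
Integrating by parts twice (tabular method), an antiderivative of (2*s**2) cos(s/2) is 4*s**2*sin(s/2) + 16*s*cos(s/2) - 32*sin(s/2); evaluating from 0 to 2*pi: ∫_{0}^{2*pi} (2*s**2) cos(s/2) ds = (-32*pi) - (0) = -32*pi.
Hence a_1 = (1/pi)·(-32*pi) = -32.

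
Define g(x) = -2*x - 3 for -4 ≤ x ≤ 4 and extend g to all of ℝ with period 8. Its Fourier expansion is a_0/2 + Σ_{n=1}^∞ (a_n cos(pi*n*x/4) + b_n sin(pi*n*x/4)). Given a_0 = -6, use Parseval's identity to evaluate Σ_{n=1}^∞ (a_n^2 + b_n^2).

128/3

Parseval: a_0^2/2 + Σ_{n≥1} (a_n^2+b_n^2) = 1/4 ∫_{-4}^{4} g(x)^2 dx = 182/3.
Subtract a_0^2/2 = 18: Σ (a_n^2+b_n^2) = 128/3.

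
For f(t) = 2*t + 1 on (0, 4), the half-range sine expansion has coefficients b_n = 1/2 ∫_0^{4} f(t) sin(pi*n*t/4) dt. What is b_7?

b_7 = 1/2 ∫_0^{4} (2*t + 1) sin(7*pi*t/4) dt.
Integrating by parts (boundary term plus one more integral), an antiderivative of (2*t + 1) sin(7*pi*t/4) is -8*t*cos(7*pi*t/4)/(7*pi) + 32*sin(7*pi*t/4)/(49*pi**2) - 4*cos(7*pi*t/4)/(7*pi); evaluating from 0 to 4: ∫_{0}^{4} (2*t + 1) sin(7*pi*t/4) dt = (36/(7*pi)) - (-4/(7*pi)) = 40/(7*pi).
Hence b_7 = (1/2)·(40/(7*pi)) = 20/(7*pi).

20/(7*pi)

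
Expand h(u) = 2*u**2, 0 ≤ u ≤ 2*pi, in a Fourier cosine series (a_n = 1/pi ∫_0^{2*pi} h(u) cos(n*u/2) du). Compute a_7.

-32/49

a_7 = 1/pi ∫_0^{2*pi} (2*u**2) cos(7*u/2) du.
Integrating by parts twice (tabular method), an antiderivative of (2*u**2) cos(7*u/2) is 4*u**2*sin(7*u/2)/7 + 16*u*cos(7*u/2)/49 - 32*sin(7*u/2)/343; evaluating from 0 to 2*pi: ∫_{0}^{2*pi} (2*u**2) cos(7*u/2) du = (-32*pi/49) - (0) = -32*pi/49.
Hence a_7 = (1/pi)·(-32*pi/49) = -32/49.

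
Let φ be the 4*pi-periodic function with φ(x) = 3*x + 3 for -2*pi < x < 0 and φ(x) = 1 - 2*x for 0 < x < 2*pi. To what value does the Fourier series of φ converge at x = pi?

φ is continuous at x = pi with value 1 - 2*pi, so the series converges to 1 - 2*pi there.

1 - 2*pi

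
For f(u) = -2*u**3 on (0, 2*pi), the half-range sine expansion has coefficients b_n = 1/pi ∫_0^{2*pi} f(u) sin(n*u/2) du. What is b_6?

b_6 = 1/pi ∫_0^{2*pi} (-2*u**3) sin(3*u) du.
Integrating by parts three times (tabular method), an antiderivative of (-2*u**3) sin(3*u) is 2*u**3*cos(3*u)/3 - 2*u**2*sin(3*u)/3 - 4*u*cos(3*u)/9 + 4*sin(3*u)/27; evaluating from 0 to 2*pi: ∫_{0}^{2*pi} (-2*u**3) sin(3*u) du = (8*pi*(-1 + 6*pi**2)/9) - (0) = 8*pi*(-1 + 6*pi**2)/9.
Hence b_6 = (1/pi)·(8*pi*(-1 + 6*pi**2)/9) = -8/9 + 16*pi**2/3.

-8/9 + 16*pi**2/3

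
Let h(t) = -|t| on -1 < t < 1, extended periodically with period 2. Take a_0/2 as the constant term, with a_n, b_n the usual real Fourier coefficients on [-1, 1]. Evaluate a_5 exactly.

4/(25*pi**2)

a_5 = ∫_{-1}^{1} h(t) cos(5*pi*t) dt.
h is even and cos(5*pi*t) is even, so the integrand is even and a_5 = 2 ∫_0^{1} h(t) cos(5*pi*t) dt.
Integrating by parts (boundary term plus one more integral), an antiderivative of (-t) cos(5*pi*t) is -t*sin(5*pi*t)/(5*pi) - cos(5*pi*t)/(25*pi**2); evaluating from 0 to 1: ∫_{0}^{1} (-t) cos(5*pi*t) dt = (1/(25*pi**2)) - (-1/(25*pi**2)) = 2/(25*pi**2).
Hence a_5 = 2·(2/(25*pi**2)) = 4/(25*pi**2).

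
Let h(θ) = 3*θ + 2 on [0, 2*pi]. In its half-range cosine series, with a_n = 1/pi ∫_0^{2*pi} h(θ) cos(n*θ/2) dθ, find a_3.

a_3 = 1/pi ∫_0^{2*pi} (3*θ + 2) cos(3*θ/2) dθ.
Integrating by parts (boundary term plus one more integral), an antiderivative of (3*θ + 2) cos(3*θ/2) is 2*θ*sin(3*θ/2) + 4*sin(3*θ/2)/3 + 4*cos(3*θ/2)/3; evaluating from 0 to 2*pi: ∫_{0}^{2*pi} (3*θ + 2) cos(3*θ/2) dθ = (-4/3) - (4/3) = -8/3.
Hence a_3 = (1/pi)·(-8/3) = -8/(3*pi).

-8/(3*pi)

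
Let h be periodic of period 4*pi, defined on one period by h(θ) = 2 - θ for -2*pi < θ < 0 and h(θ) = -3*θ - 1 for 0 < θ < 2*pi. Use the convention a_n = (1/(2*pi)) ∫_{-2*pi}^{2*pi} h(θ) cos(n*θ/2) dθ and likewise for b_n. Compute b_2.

b_2 = (1/(2*pi)) ∫_{-2*pi}^{2*pi} h(θ) sin(θ) dθ.
Split the integral at the breakpoints.
Integrating by parts (boundary term plus one more integral), an antiderivative of (2 - θ) sin(θ) is θ*cos(θ) - sin(θ) - 2*cos(θ); evaluating from -2*pi to 0: ∫_{-2*pi}^{0} (2 - θ) sin(θ) dθ = (-2) - (-2*pi - 2) = 2*pi.
Integrating by parts (boundary term plus one more integral), an antiderivative of (-3*θ - 1) sin(θ) is 3*θ*cos(θ) - 3*sin(θ) + cos(θ); evaluating from 0 to 2*pi: ∫_{0}^{2*pi} (-3*θ - 1) sin(θ) dθ = (1 + 6*pi) - (1) = 6*pi.
Summing the pieces and multiplying by (1/(2*pi)) gives b_2 = 4.

4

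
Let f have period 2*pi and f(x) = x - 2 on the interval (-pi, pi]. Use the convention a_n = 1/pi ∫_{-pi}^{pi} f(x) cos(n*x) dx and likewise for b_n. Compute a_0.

-4

a_0 = 1/pi ∫_{-pi}^{pi} f(x) dx = 1/pi · (-4*pi) = -4.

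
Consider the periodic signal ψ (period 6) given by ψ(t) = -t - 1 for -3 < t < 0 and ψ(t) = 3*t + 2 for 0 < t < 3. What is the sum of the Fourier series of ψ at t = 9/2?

1/2

t = 9/2 differs from t = -3/2 by 1 full period(s), and the series is 6-periodic.
ψ is continuous at t = -3/2 with value 1/2, so the series converges to 1/2 there.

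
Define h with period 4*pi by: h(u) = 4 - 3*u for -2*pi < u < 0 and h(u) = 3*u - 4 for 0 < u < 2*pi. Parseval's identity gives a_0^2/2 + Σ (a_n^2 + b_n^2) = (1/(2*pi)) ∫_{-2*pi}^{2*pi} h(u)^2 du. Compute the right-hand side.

(1/(2*pi)) ∫_{-2*pi}^{2*pi} h(u)^2 du = (1/(2*pi)) · (64*pi + 48*pi**3) = 32 + 24*pi**2.

32 + 24*pi**2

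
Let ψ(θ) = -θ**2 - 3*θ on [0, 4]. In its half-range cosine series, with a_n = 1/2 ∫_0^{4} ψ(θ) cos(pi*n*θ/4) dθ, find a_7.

a_7 = 1/2 ∫_0^{4} (-θ**2 - 3*θ) cos(7*pi*θ/4) dθ.
Integrating by parts twice (tabular method), an antiderivative of (-θ**2 - 3*θ) cos(7*pi*θ/4) is -4*θ**2*sin(7*pi*θ/4)/(7*pi) - 12*θ*sin(7*pi*θ/4)/(7*pi) - 32*θ*cos(7*pi*θ/4)/(49*pi**2) + 128*sin(7*pi*θ/4)/(343*pi**3) - 48*cos(7*pi*θ/4)/(49*pi**2); evaluating from 0 to 4: ∫_{0}^{4} (-θ**2 - 3*θ) cos(7*pi*θ/4) dθ = (176/(49*pi**2)) - (-48/(49*pi**2)) = 32/(7*pi**2).
Hence a_7 = (1/2)·(32/(7*pi**2)) = 16/(7*pi**2).

16/(7*pi**2)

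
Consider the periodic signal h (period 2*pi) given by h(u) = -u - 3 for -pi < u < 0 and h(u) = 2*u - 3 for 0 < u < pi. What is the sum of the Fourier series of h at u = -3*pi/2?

-3 + pi

u = -3*pi/2 differs from u = pi/2 by -1 full period(s), and the series is 2*pi-periodic.
h is continuous at u = pi/2 with value -3 + pi, so the series converges to -3 + pi there.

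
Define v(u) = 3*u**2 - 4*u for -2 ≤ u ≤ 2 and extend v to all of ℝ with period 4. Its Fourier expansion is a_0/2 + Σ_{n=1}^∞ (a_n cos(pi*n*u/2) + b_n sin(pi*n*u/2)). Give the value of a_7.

a_7 = 1/2 ∫_{-2}^{2} v(u) cos(7*pi*u/2) du.
Integrating by parts twice (tabular method), an antiderivative of (3*u**2 - 4*u) cos(7*pi*u/2) is 6*u**2*sin(7*pi*u/2)/(7*pi) - 8*u*sin(7*pi*u/2)/(7*pi) + 24*u*cos(7*pi*u/2)/(49*pi**2) - 48*sin(7*pi*u/2)/(343*pi**3) - 16*cos(7*pi*u/2)/(49*pi**2); evaluating from -2 to 2: ∫_{-2}^{2} (3*u**2 - 4*u) cos(7*pi*u/2) du = (-32/(49*pi**2)) - (64/(49*pi**2)) = -96/(49*pi**2).
Hence a_7 = (1/2)·(-96/(49*pi**2)) = -48/(49*pi**2).

-48/(49*pi**2)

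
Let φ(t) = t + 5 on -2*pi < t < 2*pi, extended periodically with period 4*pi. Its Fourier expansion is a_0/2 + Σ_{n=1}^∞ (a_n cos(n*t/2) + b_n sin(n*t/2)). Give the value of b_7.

4/7

b_7 = (1/(2*pi)) ∫_{-2*pi}^{2*pi} φ(t) sin(7*t/2) dt.
Integrating by parts (boundary term plus one more integral), an antiderivative of (t + 5) sin(7*t/2) is -2*t*cos(7*t/2)/7 + 4*sin(7*t/2)/49 - 10*cos(7*t/2)/7; evaluating from -2*pi to 2*pi: ∫_{-2*pi}^{2*pi} (t + 5) sin(7*t/2) dt = (10/7 + 4*pi/7) - (10/7 - 4*pi/7) = 8*pi/7.
Hence b_7 = (1/(2*pi))·(8*pi/7) = 4/7.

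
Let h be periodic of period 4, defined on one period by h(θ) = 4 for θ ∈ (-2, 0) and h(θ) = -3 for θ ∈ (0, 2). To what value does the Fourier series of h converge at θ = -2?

θ = -2 differs from θ = 2 by -1 full period(s), and the series is 4-periodic.
At θ = 2 the one-sided limits are h(2^-) = -3 and h(2^+) = 4.
By Dirichlet's theorem the series converges to their average, [(-3) + (4)]/2 = 1/2.

1/2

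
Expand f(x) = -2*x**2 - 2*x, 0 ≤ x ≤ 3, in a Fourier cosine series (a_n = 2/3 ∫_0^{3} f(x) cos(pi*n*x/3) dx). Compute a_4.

-9/(2*pi**2)

a_4 = 2/3 ∫_0^{3} (-2*x**2 - 2*x) cos(4*pi*x/3) dx.
Integrating by parts twice (tabular method), an antiderivative of (-2*x**2 - 2*x) cos(4*pi*x/3) is -3*x**2*sin(4*pi*x/3)/(2*pi) - 3*x*sin(4*pi*x/3)/(2*pi) - 9*x*cos(4*pi*x/3)/(4*pi**2) + 27*sin(4*pi*x/3)/(16*pi**3) - 9*cos(4*pi*x/3)/(8*pi**2); evaluating from 0 to 3: ∫_{0}^{3} (-2*x**2 - 2*x) cos(4*pi*x/3) dx = (-63/(8*pi**2)) - (-9/(8*pi**2)) = -27/(4*pi**2).
Hence a_4 = (2/3)·(-27/(4*pi**2)) = -9/(2*pi**2).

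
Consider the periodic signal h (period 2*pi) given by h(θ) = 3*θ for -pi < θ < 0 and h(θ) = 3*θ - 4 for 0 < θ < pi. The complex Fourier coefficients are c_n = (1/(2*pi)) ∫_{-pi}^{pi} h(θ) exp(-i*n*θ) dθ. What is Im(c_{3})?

Since h is real-valued, Im(c_{3}) = -(1/(2*pi)) ∫_{-pi}^{pi} h(θ) sin(3*θ) dθ = -b_{3}/2.
Split the integral at the breakpoints.
Integrating by parts (boundary term plus one more integral), an antiderivative of (3*θ) sin(3*θ) is -θ*cos(3*θ) + sin(3*θ)/3; evaluating from -pi to 0: ∫_{-pi}^{0} (3*θ) sin(3*θ) dθ = (0) - (-pi) = pi.
Integrating by parts (boundary term plus one more integral), an antiderivative of (3*θ - 4) sin(3*θ) is -θ*cos(3*θ) + sin(3*θ)/3 + 4*cos(3*θ)/3; evaluating from 0 to pi: ∫_{0}^{pi} (3*θ - 4) sin(3*θ) dθ = (-4/3 + pi) - (4/3) = -8/3 + pi.
So ∫_{-pi}^{pi} h(θ) sin(3*θ) dθ = -8/3 + 2*pi.
Hence Im(c_{3}) = (-1/(2*pi))·(-8/3 + 2*pi) = (4/3 - pi)/pi.

(4/3 - pi)/pi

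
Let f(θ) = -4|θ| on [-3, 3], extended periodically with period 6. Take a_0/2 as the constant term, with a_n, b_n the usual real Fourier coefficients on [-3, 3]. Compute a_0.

a_0 = 1/3 ∫_{-3}^{3} f(θ) dθ = 1/3 · (-36) = -12.

-12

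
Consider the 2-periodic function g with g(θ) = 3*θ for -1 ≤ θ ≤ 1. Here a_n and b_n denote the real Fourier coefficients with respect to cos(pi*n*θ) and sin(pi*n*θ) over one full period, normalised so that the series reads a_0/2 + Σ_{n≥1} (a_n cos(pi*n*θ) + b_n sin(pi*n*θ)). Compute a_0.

0

a_0 = ∫_{-1}^{1} g(θ) dθ = 0.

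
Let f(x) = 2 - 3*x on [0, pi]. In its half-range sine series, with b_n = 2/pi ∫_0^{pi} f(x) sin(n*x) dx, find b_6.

1

b_6 = 2/pi ∫_0^{pi} (2 - 3*x) sin(6*x) dx.
Integrating by parts (boundary term plus one more integral), an antiderivative of (2 - 3*x) sin(6*x) is x*cos(6*x)/2 - sin(6*x)/12 - cos(6*x)/3; evaluating from 0 to pi: ∫_{0}^{pi} (2 - 3*x) sin(6*x) dx = (-1/3 + pi/2) - (-1/3) = pi/2.
Hence b_6 = (2/pi)·(pi/2) = 1.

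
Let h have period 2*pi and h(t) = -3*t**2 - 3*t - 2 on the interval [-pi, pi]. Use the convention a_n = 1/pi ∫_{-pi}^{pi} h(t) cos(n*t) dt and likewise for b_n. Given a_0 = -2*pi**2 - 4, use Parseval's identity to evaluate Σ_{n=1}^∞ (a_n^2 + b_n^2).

Parseval: a_0^2/2 + Σ_{n≥1} (a_n^2+b_n^2) = 1/pi ∫_{-pi}^{pi} h(t)^2 dt = 8 + 14*pi**2 + 18*pi**4/5.
Subtract a_0^2/2 = 2*(2 + pi**2)**2: Σ (a_n^2+b_n^2) = pi**2*(6 + 8*pi**2/5).

pi**2*(6 + 8*pi**2/5)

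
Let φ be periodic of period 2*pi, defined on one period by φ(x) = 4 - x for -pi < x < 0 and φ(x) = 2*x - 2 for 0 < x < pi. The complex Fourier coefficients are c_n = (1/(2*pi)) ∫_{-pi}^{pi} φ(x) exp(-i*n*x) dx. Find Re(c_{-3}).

Since φ is real-valued, Re(c_{-3}) = (1/(2*pi)) ∫_{-pi}^{pi} φ(x) cos(-3*x) dx = a_{3}/2.
Split the integral at the breakpoints.
Integrating by parts (boundary term plus one more integral), an antiderivative of (4 - x) cos(-3*x) is -x*sin(3*x)/3 + 4*sin(3*x)/3 - cos(3*x)/9; evaluating from -pi to 0: ∫_{-pi}^{0} (4 - x) cos(-3*x) dx = (-1/9) - (1/9) = -2/9.
Integrating by parts (boundary term plus one more integral), an antiderivative of (2*x - 2) cos(-3*x) is 2*x*sin(3*x)/3 - 2*sin(3*x)/3 + 2*cos(3*x)/9; evaluating from 0 to pi: ∫_{0}^{pi} (2*x - 2) cos(-3*x) dx = (-2/9) - (2/9) = -4/9.
So ∫_{-pi}^{pi} φ(x) cos(-3*x) dx = -2/3.
Hence Re(c_{-3}) = (1/(2*pi))·(-2/3) = -1/(3*pi).

-1/(3*pi)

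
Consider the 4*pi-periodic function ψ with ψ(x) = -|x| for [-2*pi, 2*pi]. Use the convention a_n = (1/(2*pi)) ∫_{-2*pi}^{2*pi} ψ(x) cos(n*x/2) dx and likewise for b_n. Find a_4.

a_4 = (1/(2*pi)) ∫_{-2*pi}^{2*pi} ψ(x) cos(2*x) dx.
ψ is even and cos(2*x) is even, so the integrand is even and a_4 = 1/pi ∫_0^{2*pi} ψ(x) cos(2*x) dx.
Integrating by parts (boundary term plus one more integral), an antiderivative of (-x) cos(2*x) is -x*sin(2*x)/2 - cos(2*x)/4; evaluating from 0 to 2*pi: ∫_{0}^{2*pi} (-x) cos(2*x) dx = (-1/4) - (-1/4) = 0.
Hence a_4 = (1/pi)·(0) = 0.

0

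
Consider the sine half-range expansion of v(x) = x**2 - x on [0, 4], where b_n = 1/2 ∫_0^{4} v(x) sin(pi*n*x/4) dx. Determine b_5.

b_5 = 1/2 ∫_0^{4} (x**2 - x) sin(5*pi*x/4) dx.
Integrating by parts twice (tabular method), an antiderivative of (x**2 - x) sin(5*pi*x/4) is -4*x**2*cos(5*pi*x/4)/(5*pi) + 32*x*sin(5*pi*x/4)/(25*pi**2) + 4*x*cos(5*pi*x/4)/(5*pi) - 16*sin(5*pi*x/4)/(25*pi**2) + 128*cos(5*pi*x/4)/(125*pi**3); evaluating from 0 to 4: ∫_{0}^{4} (x**2 - x) sin(5*pi*x/4) dx = (16*(-8 + 75*pi**2)/(125*pi**3)) - (128/(125*pi**3)) = 16*(-16 + 75*pi**2)/(125*pi**3).
Hence b_5 = (1/2)·(16*(-16 + 75*pi**2)/(125*pi**3)) = 8*(-16 + 75*pi**2)/(125*pi**3).

8*(-16 + 75*pi**2)/(125*pi**3)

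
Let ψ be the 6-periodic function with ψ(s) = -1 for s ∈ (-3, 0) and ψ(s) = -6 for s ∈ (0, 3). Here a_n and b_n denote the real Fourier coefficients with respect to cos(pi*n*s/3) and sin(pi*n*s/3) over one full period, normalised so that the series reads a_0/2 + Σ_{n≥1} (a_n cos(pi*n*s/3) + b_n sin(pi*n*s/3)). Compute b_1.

b_1 = 1/3 ∫_{-3}^{3} ψ(s) sin(pi*s/3) ds.
Split the integral at the breakpoints.
Directly, an antiderivative of (-1) sin(pi*s/3) is 3*cos(pi*s/3)/pi; evaluating from -3 to 0: ∫_{-3}^{0} (-1) sin(pi*s/3) ds = (3/pi) - (-3/pi) = 6/pi.
Directly, an antiderivative of (-6) sin(pi*s/3) is 18*cos(pi*s/3)/pi; evaluating from 0 to 3: ∫_{0}^{3} (-6) sin(pi*s/3) ds = (-18/pi) - (18/pi) = -36/pi.
Summing the pieces and multiplying by (1/3) gives b_1 = -10/pi.

-10/pi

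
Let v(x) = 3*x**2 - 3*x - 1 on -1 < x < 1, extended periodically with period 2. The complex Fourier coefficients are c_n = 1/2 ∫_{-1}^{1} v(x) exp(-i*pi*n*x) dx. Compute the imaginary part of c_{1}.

3/pi

Since v is real-valued, Im(c_{1}) = -1/2 ∫_{-1}^{1} v(x) sin(pi*x) dx = -b_{1}/2.
Integrating by parts twice (tabular method), an antiderivative of (3*x**2 - 3*x - 1) sin(pi*x) is -3*x**2*cos(pi*x)/pi + 6*x*sin(pi*x)/pi**2 + 3*x*cos(pi*x)/pi - 3*sin(pi*x)/pi**2 + 6*cos(pi*x)/pi**3 + cos(pi*x)/pi; evaluating from -1 to 1: ∫_{-1}^{1} (3*x**2 - 3*x - 1) sin(pi*x) dx = ((-pi**2 - 6)/pi**3) - (-6/pi**3 + 5/pi) = -6/pi.
Hence Im(c_{1}) = (-1/2)·(-6/pi) = 3/pi.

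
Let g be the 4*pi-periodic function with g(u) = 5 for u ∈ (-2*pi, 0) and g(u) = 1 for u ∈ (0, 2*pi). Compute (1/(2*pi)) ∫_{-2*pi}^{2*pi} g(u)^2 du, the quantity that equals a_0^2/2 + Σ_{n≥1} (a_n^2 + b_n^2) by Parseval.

26

(1/(2*pi)) ∫_{-2*pi}^{2*pi} g(u)^2 du = (1/(2*pi)) · (52*pi) = 26.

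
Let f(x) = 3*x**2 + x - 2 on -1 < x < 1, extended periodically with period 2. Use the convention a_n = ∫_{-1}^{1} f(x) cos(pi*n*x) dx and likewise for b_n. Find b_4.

-1/(2*pi)

b_4 = ∫_{-1}^{1} f(x) sin(4*pi*x) dx.
Integrating by parts twice (tabular method), an antiderivative of (3*x**2 + x - 2) sin(4*pi*x) is -3*x**2*cos(4*pi*x)/(4*pi) + 3*x*sin(4*pi*x)/(8*pi**2) - x*cos(4*pi*x)/(4*pi) + sin(4*pi*x)/(16*pi**2) + 3*cos(4*pi*x)/(32*pi**3) + cos(4*pi*x)/(2*pi); evaluating from -1 to 1: ∫_{-1}^{1} (3*x**2 + x - 2) sin(4*pi*x) dx = ((3 - 16*pi**2)/(32*pi**3)) - (3/(32*pi**3)) = -1/(2*pi).
Hence b_4 = -1/(2*pi).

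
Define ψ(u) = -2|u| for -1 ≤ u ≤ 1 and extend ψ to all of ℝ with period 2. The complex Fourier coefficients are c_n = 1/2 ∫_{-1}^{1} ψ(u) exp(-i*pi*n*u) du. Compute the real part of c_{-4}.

0

Since ψ is real-valued, Re(c_{-4}) = 1/2 ∫_{-1}^{1} ψ(u) cos(-4*pi*u) du = a_{4}/2.
ψ is even and cos(-4*pi*u) is even, so the integrand is even: ∫_{-1}^{1} ψ(u) cos(-4*pi*u) du = 2∫_0^{1} ψ(u) cos(-4*pi*u) du.
Integrating by parts (boundary term plus one more integral), an antiderivative of (-2*u) cos(-4*pi*u) is -u*sin(4*pi*u)/(2*pi) - cos(4*pi*u)/(8*pi**2); evaluating from 0 to 1: ∫_{0}^{1} (-2*u) cos(-4*pi*u) du = (-1/(8*pi**2)) - (-1/(8*pi**2)) = 0.
So ∫_{-1}^{1} ψ(u) cos(-4*pi*u) du = 0.
Hence Re(c_{-4}) = (1/2)·(0) = 0.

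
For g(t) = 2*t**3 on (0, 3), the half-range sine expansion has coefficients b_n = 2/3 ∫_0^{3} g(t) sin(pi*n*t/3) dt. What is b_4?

-27/pi + 81/(8*pi**3)

b_4 = 2/3 ∫_0^{3} (2*t**3) sin(4*pi*t/3) dt.
Integrating by parts three times (tabular method), an antiderivative of (2*t**3) sin(4*pi*t/3) is -3*t**3*cos(4*pi*t/3)/(2*pi) + 27*t**2*sin(4*pi*t/3)/(8*pi**2) + 81*t*cos(4*pi*t/3)/(16*pi**3) - 243*sin(4*pi*t/3)/(64*pi**4); evaluating from 0 to 3: ∫_{0}^{3} (2*t**3) sin(4*pi*t/3) dt = (81*(3 - 8*pi**2)/(16*pi**3)) - (0) = 81*(3 - 8*pi**2)/(16*pi**3).
Hence b_4 = (2/3)·(81*(3 - 8*pi**2)/(16*pi**3)) = -27/pi + 81/(8*pi**3).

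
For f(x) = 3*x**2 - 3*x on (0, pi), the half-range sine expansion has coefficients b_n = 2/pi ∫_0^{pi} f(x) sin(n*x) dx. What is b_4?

b_4 = 2/pi ∫_0^{pi} (3*x**2 - 3*x) sin(4*x) dx.
Integrating by parts twice (tabular method), an antiderivative of (3*x**2 - 3*x) sin(4*x) is -3*x**2*cos(4*x)/4 + 3*x*sin(4*x)/8 + 3*x*cos(4*x)/4 - 3*sin(4*x)/16 + 3*cos(4*x)/32; evaluating from 0 to pi: ∫_{0}^{pi} (3*x**2 - 3*x) sin(4*x) dx = (-3*pi**2/4 + 3/32 + 3*pi/4) - (3/32) = 3*pi*(1 - pi)/4.
Hence b_4 = (2/pi)·(3*pi*(1 - pi)/4) = 3/2 - 3*pi/2.

3/2 - 3*pi/2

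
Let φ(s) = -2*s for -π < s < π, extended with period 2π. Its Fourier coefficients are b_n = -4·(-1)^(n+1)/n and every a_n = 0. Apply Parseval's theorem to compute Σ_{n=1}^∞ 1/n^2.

pi**2/6

Parseval: Σ b_n^2 = (1/π) ∫_{-π}^{π} φ(s)^2 ds = 8*pi**2/3.
Σ b_n^2 = Σ 16/n^2, so Σ 1/n^2 = (8*pi**2/3)/16 = pi**2/6.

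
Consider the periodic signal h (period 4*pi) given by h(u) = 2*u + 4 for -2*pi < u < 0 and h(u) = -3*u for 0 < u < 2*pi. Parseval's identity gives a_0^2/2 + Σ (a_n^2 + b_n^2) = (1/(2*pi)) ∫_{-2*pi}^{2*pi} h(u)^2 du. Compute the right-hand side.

(1/(2*pi)) ∫_{-2*pi}^{2*pi} h(u)^2 du = (1/(2*pi)) · (8*pi*(-12*pi + 12 + 13*pi**2)/3) = -16*pi + 16 + 52*pi**2/3.

-16*pi + 16 + 52*pi**2/3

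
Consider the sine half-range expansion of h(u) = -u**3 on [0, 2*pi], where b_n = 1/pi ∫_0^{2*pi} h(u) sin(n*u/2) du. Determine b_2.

-12 + 8*pi**2

b_2 = 1/pi ∫_0^{2*pi} (-u**3) sin(u) du.
Integrating by parts three times (tabular method), an antiderivative of (-u**3) sin(u) is u**3*cos(u) - 3*u**2*sin(u) - 6*u*cos(u) + 6*sin(u); evaluating from 0 to 2*pi: ∫_{0}^{2*pi} (-u**3) sin(u) du = (-12*pi + 8*pi**3) - (0) = -12*pi + 8*pi**3.
Hence b_2 = (1/pi)·(-12*pi + 8*pi**3) = -12 + 8*pi**2.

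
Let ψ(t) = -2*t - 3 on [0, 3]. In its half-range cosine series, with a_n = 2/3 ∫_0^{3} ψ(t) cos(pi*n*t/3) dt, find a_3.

8/(3*pi**2)

a_3 = 2/3 ∫_0^{3} (-2*t - 3) cos(pi*t) dt.
Integrating by parts (boundary term plus one more integral), an antiderivative of (-2*t - 3) cos(pi*t) is -2*t*sin(pi*t)/pi - 3*sin(pi*t)/pi - 2*cos(pi*t)/pi**2; evaluating from 0 to 3: ∫_{0}^{3} (-2*t - 3) cos(pi*t) dt = (2/pi**2) - (-2/pi**2) = 4/pi**2.
Hence a_3 = (2/3)·(4/pi**2) = 8/(3*pi**2).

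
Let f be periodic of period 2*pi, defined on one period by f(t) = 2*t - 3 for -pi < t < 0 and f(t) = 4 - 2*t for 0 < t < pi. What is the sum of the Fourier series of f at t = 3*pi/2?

-pi - 3

t = 3*pi/2 differs from t = -pi/2 by 1 full period(s), and the series is 2*pi-periodic.
f is continuous at t = -pi/2 with value -pi - 3, so the series converges to -pi - 3 there.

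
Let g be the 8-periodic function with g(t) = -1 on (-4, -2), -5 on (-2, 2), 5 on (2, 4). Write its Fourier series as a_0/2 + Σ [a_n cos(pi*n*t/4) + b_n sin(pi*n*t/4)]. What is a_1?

a_1 = 1/4 ∫_{-4}^{4} g(t) cos(pi*t/4) dt.
Split the integral at the breakpoints.
Directly, an antiderivative of (-1) cos(pi*t/4) is -4*sin(pi*t/4)/pi; evaluating from -4 to -2: ∫_{-4}^{-2} (-1) cos(pi*t/4) dt = (4/pi) - (0) = 4/pi.
Directly, an antiderivative of (-5) cos(pi*t/4) is -20*sin(pi*t/4)/pi; evaluating from -2 to 2: ∫_{-2}^{2} (-5) cos(pi*t/4) dt = (-20/pi) - (20/pi) = -40/pi.
Directly, an antiderivative of (5) cos(pi*t/4) is 20*sin(pi*t/4)/pi; evaluating from 2 to 4: ∫_{2}^{4} (5) cos(pi*t/4) dt = (0) - (20/pi) = -20/pi.
Summing the pieces and multiplying by (1/4) gives a_1 = -14/pi.

-14/pi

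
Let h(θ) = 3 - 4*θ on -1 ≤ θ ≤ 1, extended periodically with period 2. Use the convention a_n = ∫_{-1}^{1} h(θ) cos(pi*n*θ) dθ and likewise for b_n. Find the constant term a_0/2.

a_0 = ∫_{-1}^{1} h(θ) dθ = 6.
So the constant term a_0/2 = 3.

3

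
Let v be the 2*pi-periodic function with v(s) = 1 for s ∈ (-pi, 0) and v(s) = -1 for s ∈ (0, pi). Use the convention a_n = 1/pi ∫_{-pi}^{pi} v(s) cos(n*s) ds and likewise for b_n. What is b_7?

-4/(7*pi)

b_7 = 1/pi ∫_{-pi}^{pi} v(s) sin(7*s) ds.
v is odd and sin(7*s) is odd, so the integrand is even and b_7 = 2/pi ∫_0^{pi} v(s) sin(7*s) ds.
Directly, an antiderivative of (-1) sin(7*s) is cos(7*s)/7; evaluating from 0 to pi: ∫_{0}^{pi} (-1) sin(7*s) ds = (-1/7) - (1/7) = -2/7.
Hence b_7 = (2/pi)·(-2/7) = -4/(7*pi).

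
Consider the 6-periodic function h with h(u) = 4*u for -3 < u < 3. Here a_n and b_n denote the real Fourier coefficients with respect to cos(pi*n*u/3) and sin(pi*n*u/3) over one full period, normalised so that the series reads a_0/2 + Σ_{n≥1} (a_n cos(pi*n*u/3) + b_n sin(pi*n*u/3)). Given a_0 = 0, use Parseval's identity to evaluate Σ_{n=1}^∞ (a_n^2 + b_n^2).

96

Parseval: a_0^2/2 + Σ_{n≥1} (a_n^2+b_n^2) = 1/3 ∫_{-3}^{3} h(u)^2 du = 96.
Subtract a_0^2/2 = 0: Σ (a_n^2+b_n^2) = 96.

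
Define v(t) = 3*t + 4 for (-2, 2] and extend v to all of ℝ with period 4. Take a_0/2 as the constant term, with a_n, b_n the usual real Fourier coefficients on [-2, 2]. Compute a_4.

a_4 = 1/2 ∫_{-2}^{2} v(t) cos(2*pi*t) dt.
Integrating by parts (boundary term plus one more integral), an antiderivative of (3*t + 4) cos(2*pi*t) is 3*t*sin(2*pi*t)/(2*pi) + 2*sin(2*pi*t)/pi + 3*cos(2*pi*t)/(4*pi**2); evaluating from -2 to 2: ∫_{-2}^{2} (3*t + 4) cos(2*pi*t) dt = (3/(4*pi**2)) - (3/(4*pi**2)) = 0.
Hence a_4 = (1/2)·(0) = 0.

0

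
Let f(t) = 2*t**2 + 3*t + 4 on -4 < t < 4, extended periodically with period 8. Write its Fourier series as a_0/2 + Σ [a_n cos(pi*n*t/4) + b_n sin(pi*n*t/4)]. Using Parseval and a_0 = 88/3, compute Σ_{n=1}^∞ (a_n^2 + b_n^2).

12512/45

Parseval: a_0^2/2 + Σ_{n≥1} (a_n^2+b_n^2) = 1/4 ∫_{-4}^{4} f(t)^2 dt = 10624/15.
Subtract a_0^2/2 = 3872/9: Σ (a_n^2+b_n^2) = 12512/45.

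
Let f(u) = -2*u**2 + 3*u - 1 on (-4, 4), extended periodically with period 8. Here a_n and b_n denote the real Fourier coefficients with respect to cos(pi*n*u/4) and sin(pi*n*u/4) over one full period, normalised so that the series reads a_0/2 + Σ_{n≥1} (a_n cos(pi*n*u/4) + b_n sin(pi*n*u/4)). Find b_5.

b_5 = 1/4 ∫_{-4}^{4} f(u) sin(5*pi*u/4) du.
Integrating by parts twice (tabular method), an antiderivative of (-2*u**2 + 3*u - 1) sin(5*pi*u/4) is 8*u**2*cos(5*pi*u/4)/(5*pi) - 64*u*sin(5*pi*u/4)/(25*pi**2) - 12*u*cos(5*pi*u/4)/(5*pi) + 48*sin(5*pi*u/4)/(25*pi**2) - 256*cos(5*pi*u/4)/(125*pi**3) + 4*cos(5*pi*u/4)/(5*pi); evaluating from -4 to 4: ∫_{-4}^{4} (-2*u**2 + 3*u - 1) sin(5*pi*u/4) du = (4*(64 - 525*pi**2)/(125*pi**3)) - (-36/pi + 256/(125*pi**3)) = 96/(5*pi).
Hence b_5 = (1/4)·(96/(5*pi)) = 24/(5*pi).

24/(5*pi)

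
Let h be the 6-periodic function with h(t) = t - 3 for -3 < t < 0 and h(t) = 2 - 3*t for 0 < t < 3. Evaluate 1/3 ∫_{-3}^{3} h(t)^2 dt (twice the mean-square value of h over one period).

34

1/3 ∫_{-3}^{3} h(t)^2 dt = 1/3 · (102) = 34.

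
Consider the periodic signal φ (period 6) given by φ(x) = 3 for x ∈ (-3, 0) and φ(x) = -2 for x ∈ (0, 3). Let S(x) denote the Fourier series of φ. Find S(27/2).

-2

x = 27/2 differs from x = 3/2 by 2 full period(s), and the series is 6-periodic.
φ is continuous at x = 3/2 with value -2, so the series converges to -2 there.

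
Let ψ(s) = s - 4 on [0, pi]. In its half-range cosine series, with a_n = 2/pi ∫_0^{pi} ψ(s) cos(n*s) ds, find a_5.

a_5 = 2/pi ∫_0^{pi} (s - 4) cos(5*s) ds.
Integrating by parts (boundary term plus one more integral), an antiderivative of (s - 4) cos(5*s) is s*sin(5*s)/5 - 4*sin(5*s)/5 + cos(5*s)/25; evaluating from 0 to pi: ∫_{0}^{pi} (s - 4) cos(5*s) ds = (-1/25) - (1/25) = -2/25.
Hence a_5 = (2/pi)·(-2/25) = -4/(25*pi).

-4/(25*pi)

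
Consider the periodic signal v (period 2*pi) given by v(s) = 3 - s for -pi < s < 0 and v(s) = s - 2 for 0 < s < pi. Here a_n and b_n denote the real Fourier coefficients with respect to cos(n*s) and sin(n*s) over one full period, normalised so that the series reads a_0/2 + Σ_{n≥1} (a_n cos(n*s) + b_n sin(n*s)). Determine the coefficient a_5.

a_5 = 1/pi ∫_{-pi}^{pi} v(s) cos(5*s) ds.
Split the integral at the breakpoints.
Integrating by parts (boundary term plus one more integral), an antiderivative of (3 - s) cos(5*s) is -s*sin(5*s)/5 + 3*sin(5*s)/5 - cos(5*s)/25; evaluating from -pi to 0: ∫_{-pi}^{0} (3 - s) cos(5*s) ds = (-1/25) - (1/25) = -2/25.
Integrating by parts (boundary term plus one more integral), an antiderivative of (s - 2) cos(5*s) is s*sin(5*s)/5 - 2*sin(5*s)/5 + cos(5*s)/25; evaluating from 0 to pi: ∫_{0}^{pi} (s - 2) cos(5*s) ds = (-1/25) - (1/25) = -2/25.
Summing the pieces and multiplying by (1/pi) gives a_5 = -4/(25*pi).

-4/(25*pi)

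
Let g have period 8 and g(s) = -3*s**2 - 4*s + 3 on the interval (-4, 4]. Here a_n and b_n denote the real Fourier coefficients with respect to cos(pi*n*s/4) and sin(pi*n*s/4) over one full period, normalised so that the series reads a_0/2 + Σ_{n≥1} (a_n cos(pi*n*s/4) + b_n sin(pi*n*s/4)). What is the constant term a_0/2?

-13

a_0 = 1/4 ∫_{-4}^{4} g(s) ds = 1/4 · (-104) = -26.
So the constant term a_0/2 = -13.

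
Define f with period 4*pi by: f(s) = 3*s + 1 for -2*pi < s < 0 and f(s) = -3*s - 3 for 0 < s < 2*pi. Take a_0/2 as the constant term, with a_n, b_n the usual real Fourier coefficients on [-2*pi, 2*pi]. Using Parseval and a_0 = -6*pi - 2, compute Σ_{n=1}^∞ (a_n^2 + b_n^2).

Parseval: a_0^2/2 + Σ_{n≥1} (a_n^2+b_n^2) = (1/(2*pi)) ∫_{-2*pi}^{2*pi} f(s)^2 ds = 10 + 12*pi + 24*pi**2.
Subtract a_0^2/2 = 2*(1 + 3*pi)**2: Σ (a_n^2+b_n^2) = 8 + 6*pi**2.

8 + 6*pi**2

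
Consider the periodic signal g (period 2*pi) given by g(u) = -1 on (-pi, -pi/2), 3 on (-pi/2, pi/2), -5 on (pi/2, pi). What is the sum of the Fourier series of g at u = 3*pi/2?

u = 3*pi/2 differs from u = -pi/2 by 1 full period(s), and the series is 2*pi-periodic.
At u = -pi/2 the one-sided limits are g(-pi/2^-) = -1 and g(-pi/2^+) = 3.
By Dirichlet's theorem the series converges to their average, [(-1) + (3)]/2 = 1.

1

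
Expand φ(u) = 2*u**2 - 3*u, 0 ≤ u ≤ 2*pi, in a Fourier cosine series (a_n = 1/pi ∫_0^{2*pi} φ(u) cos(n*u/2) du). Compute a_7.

8*(3 - 4*pi)/(49*pi)

a_7 = 1/pi ∫_0^{2*pi} (2*u**2 - 3*u) cos(7*u/2) du.
Integrating by parts twice (tabular method), an antiderivative of (2*u**2 - 3*u) cos(7*u/2) is 4*u**2*sin(7*u/2)/7 - 6*u*sin(7*u/2)/7 + 16*u*cos(7*u/2)/49 - 32*sin(7*u/2)/343 - 12*cos(7*u/2)/49; evaluating from 0 to 2*pi: ∫_{0}^{2*pi} (2*u**2 - 3*u) cos(7*u/2) du = (12/49 - 32*pi/49) - (-12/49) = 24/49 - 32*pi/49.
Hence a_7 = (1/pi)·(24/49 - 32*pi/49) = 8*(3 - 4*pi)/(49*pi).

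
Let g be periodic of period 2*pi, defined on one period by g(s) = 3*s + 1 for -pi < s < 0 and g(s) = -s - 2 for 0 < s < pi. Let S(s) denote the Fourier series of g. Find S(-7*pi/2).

s = -7*pi/2 differs from s = pi/2 by -2 full period(s), and the series is 2*pi-periodic.
g is continuous at s = pi/2 with value -2 - pi/2, so the series converges to -2 - pi/2 there.

-2 - pi/2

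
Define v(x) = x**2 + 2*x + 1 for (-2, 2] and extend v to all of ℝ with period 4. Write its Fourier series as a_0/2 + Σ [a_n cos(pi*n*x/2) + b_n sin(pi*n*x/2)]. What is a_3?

a_3 = 1/2 ∫_{-2}^{2} v(x) cos(3*pi*x/2) dx.
Integrating by parts twice (tabular method), an antiderivative of (x**2 + 2*x + 1) cos(3*pi*x/2) is 2*x**2*sin(3*pi*x/2)/(3*pi) + 4*x*sin(3*pi*x/2)/(3*pi) + 8*x*cos(3*pi*x/2)/(9*pi**2) - 16*sin(3*pi*x/2)/(27*pi**3) + 2*sin(3*pi*x/2)/(3*pi) + 8*cos(3*pi*x/2)/(9*pi**2); evaluating from -2 to 2: ∫_{-2}^{2} (x**2 + 2*x + 1) cos(3*pi*x/2) dx = (-8/(3*pi**2)) - (8/(9*pi**2)) = -32/(9*pi**2).
Hence a_3 = (1/2)·(-32/(9*pi**2)) = -16/(9*pi**2).

-16/(9*pi**2)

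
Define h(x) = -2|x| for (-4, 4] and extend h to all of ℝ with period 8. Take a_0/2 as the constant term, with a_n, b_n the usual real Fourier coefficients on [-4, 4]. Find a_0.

a_0 = 1/4 ∫_{-4}^{4} h(x) dx = 1/4 · (-32) = -8.

-8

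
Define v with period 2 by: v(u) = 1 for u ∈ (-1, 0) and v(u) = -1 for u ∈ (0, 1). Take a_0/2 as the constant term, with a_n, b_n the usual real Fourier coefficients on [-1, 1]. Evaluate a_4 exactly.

0

a_4 = ∫_{-1}^{1} v(u) cos(4*pi*u) du.
v is odd and cos(4*pi*u) is even, so the integrand is odd over a symmetric interval and the integral vanishes.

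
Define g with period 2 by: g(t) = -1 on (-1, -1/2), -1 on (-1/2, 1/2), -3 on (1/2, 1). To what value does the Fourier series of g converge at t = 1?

-2

At t = 1 the one-sided limits are g(1^-) = -3 and g(1^+) = -1.
By Dirichlet's theorem the series converges to their average, [(-3) + (-1)]/2 = -2.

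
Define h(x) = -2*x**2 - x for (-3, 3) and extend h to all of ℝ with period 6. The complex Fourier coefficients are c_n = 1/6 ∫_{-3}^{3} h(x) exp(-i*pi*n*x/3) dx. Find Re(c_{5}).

36/(25*pi**2)

Since h is real-valued, Re(c_{5}) = 1/6 ∫_{-3}^{3} h(x) cos(5*pi*x/3) dx = a_{5}/2.
Integrating by parts twice (tabular method), an antiderivative of (-2*x**2 - x) cos(5*pi*x/3) is -6*x**2*sin(5*pi*x/3)/(5*pi) - 3*x*sin(5*pi*x/3)/(5*pi) - 36*x*cos(5*pi*x/3)/(25*pi**2) + 108*sin(5*pi*x/3)/(125*pi**3) - 9*cos(5*pi*x/3)/(25*pi**2); evaluating from -3 to 3: ∫_{-3}^{3} (-2*x**2 - x) cos(5*pi*x/3) dx = (117/(25*pi**2)) - (-99/(25*pi**2)) = 216/(25*pi**2).
Hence Re(c_{5}) = (1/6)·(216/(25*pi**2)) = 36/(25*pi**2).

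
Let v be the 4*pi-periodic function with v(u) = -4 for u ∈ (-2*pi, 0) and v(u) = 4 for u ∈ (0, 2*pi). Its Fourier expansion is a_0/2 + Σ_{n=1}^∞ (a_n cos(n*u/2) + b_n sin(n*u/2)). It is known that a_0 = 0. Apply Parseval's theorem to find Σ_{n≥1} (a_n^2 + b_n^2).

32

Parseval: a_0^2/2 + Σ_{n≥1} (a_n^2+b_n^2) = (1/(2*pi)) ∫_{-2*pi}^{2*pi} v(u)^2 du = 32.
Subtract a_0^2/2 = 0: Σ (a_n^2+b_n^2) = 32.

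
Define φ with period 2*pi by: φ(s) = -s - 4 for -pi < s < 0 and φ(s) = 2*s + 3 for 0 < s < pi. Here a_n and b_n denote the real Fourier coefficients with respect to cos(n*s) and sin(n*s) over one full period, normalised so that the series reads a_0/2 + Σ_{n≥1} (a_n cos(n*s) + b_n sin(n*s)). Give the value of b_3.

b_3 = 1/pi ∫_{-pi}^{pi} φ(s) sin(3*s) ds.
Split the integral at the breakpoints.
Integrating by parts (boundary term plus one more integral), an antiderivative of (-s - 4) sin(3*s) is s*cos(3*s)/3 - sin(3*s)/9 + 4*cos(3*s)/3; evaluating from -pi to 0: ∫_{-pi}^{0} (-s - 4) sin(3*s) ds = (4/3) - (-4/3 + pi/3) = 8/3 - pi/3.
Integrating by parts (boundary term plus one more integral), an antiderivative of (2*s + 3) sin(3*s) is -2*s*cos(3*s)/3 + 2*sin(3*s)/9 - cos(3*s); evaluating from 0 to pi: ∫_{0}^{pi} (2*s + 3) sin(3*s) ds = (1 + 2*pi/3) - (-1) = 2 + 2*pi/3.
Summing the pieces and multiplying by (1/pi) gives b_3 = (pi + 14)/(3*pi).

(pi + 14)/(3*pi)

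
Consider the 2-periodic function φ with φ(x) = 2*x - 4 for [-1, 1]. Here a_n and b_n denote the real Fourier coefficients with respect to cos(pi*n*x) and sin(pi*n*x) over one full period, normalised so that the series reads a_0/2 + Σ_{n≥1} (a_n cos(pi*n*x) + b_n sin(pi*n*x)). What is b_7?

b_7 = ∫_{-1}^{1} φ(x) sin(7*pi*x) dx.
Integrating by parts (boundary term plus one more integral), an antiderivative of (2*x - 4) sin(7*pi*x) is -2*x*cos(7*pi*x)/(7*pi) + 2*sin(7*pi*x)/(49*pi**2) + 4*cos(7*pi*x)/(7*pi); evaluating from -1 to 1: ∫_{-1}^{1} (2*x - 4) sin(7*pi*x) dx = (-2/(7*pi)) - (-6/(7*pi)) = 4/(7*pi).
Hence b_7 = 4/(7*pi).

4/(7*pi)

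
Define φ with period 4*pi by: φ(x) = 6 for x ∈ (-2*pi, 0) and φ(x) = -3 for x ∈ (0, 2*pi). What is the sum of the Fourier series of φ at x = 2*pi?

x = 2*pi differs from x = -2*pi by 1 full period(s), and the series is 4*pi-periodic.
At x = -2*pi the one-sided limits are φ(-2*pi^-) = -3 and φ(-2*pi^+) = 6.
By Dirichlet's theorem the series converges to their average, [(-3) + (6)]/2 = 3/2.

3/2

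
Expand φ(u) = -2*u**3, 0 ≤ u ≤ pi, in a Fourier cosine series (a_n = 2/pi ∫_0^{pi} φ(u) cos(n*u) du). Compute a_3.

a_3 = 2/pi ∫_0^{pi} (-2*u**3) cos(3*u) du.
Integrating by parts three times (tabular method), an antiderivative of (-2*u**3) cos(3*u) is -2*u**3*sin(3*u)/3 - 2*u**2*cos(3*u)/3 + 4*u*sin(3*u)/9 + 4*cos(3*u)/27; evaluating from 0 to pi: ∫_{0}^{pi} (-2*u**3) cos(3*u) du = (-4/27 + 2*pi**2/3) - (4/27) = -8/27 + 2*pi**2/3.
Hence a_3 = (2/pi)·(-8/27 + 2*pi**2/3) = 4*(-4 + 9*pi**2)/(27*pi).

4*(-4 + 9*pi**2)/(27*pi)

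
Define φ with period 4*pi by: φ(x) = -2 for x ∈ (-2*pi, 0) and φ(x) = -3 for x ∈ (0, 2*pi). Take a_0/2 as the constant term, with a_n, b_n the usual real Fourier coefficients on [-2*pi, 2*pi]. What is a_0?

a_0 = (1/(2*pi)) ∫_{-2*pi}^{2*pi} φ(x) dx = (1/(2*pi)) · (-10*pi) = -5.

-5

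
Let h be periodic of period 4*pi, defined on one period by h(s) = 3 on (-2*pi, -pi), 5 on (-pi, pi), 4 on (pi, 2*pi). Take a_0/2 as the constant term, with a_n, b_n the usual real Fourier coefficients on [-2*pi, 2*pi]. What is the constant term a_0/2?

17/4

a_0 = (1/(2*pi)) ∫_{-2*pi}^{2*pi} h(s) ds = (1/(2*pi)) · (17*pi) = 17/2.
So the constant term a_0/2 = 17/4.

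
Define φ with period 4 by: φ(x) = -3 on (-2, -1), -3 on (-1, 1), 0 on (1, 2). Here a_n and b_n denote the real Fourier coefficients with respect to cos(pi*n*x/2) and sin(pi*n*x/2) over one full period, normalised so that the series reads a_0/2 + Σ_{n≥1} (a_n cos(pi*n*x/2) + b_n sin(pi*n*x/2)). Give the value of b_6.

-1/pi

b_6 = 1/2 ∫_{-2}^{2} φ(x) sin(3*pi*x) dx.
Split the integral at the breakpoints.
Directly, an antiderivative of (-3) sin(3*pi*x) is cos(3*pi*x)/pi; evaluating from -2 to -1: ∫_{-2}^{-1} (-3) sin(3*pi*x) dx = (-1/pi) - (1/pi) = -2/pi.
Directly, an antiderivative of (-3) sin(3*pi*x) is cos(3*pi*x)/pi; evaluating from -1 to 1: ∫_{-1}^{1} (-3) sin(3*pi*x) dx = (-1/pi) - (-1/pi) = 0.
∫_{1}^{2} (0) sin(3*pi*x) dx = 0.
Summing the pieces and multiplying by (1/2) gives b_6 = -1/pi.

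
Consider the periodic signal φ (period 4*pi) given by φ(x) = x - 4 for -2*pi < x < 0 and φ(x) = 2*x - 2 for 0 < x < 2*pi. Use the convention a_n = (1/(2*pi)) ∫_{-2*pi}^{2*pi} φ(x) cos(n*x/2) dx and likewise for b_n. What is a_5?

-4/(25*pi)

a_5 = (1/(2*pi)) ∫_{-2*pi}^{2*pi} φ(x) cos(5*x/2) dx.
Split the integral at the breakpoints.
Integrating by parts (boundary term plus one more integral), an antiderivative of (x - 4) cos(5*x/2) is 2*x*sin(5*x/2)/5 - 8*sin(5*x/2)/5 + 4*cos(5*x/2)/25; evaluating from -2*pi to 0: ∫_{-2*pi}^{0} (x - 4) cos(5*x/2) dx = (4/25) - (-4/25) = 8/25.
Integrating by parts (boundary term plus one more integral), an antiderivative of (2*x - 2) cos(5*x/2) is 4*x*sin(5*x/2)/5 - 4*sin(5*x/2)/5 + 8*cos(5*x/2)/25; evaluating from 0 to 2*pi: ∫_{0}^{2*pi} (2*x - 2) cos(5*x/2) dx = (-8/25) - (8/25) = -16/25.
Summing the pieces and multiplying by (1/(2*pi)) gives a_5 = -4/(25*pi).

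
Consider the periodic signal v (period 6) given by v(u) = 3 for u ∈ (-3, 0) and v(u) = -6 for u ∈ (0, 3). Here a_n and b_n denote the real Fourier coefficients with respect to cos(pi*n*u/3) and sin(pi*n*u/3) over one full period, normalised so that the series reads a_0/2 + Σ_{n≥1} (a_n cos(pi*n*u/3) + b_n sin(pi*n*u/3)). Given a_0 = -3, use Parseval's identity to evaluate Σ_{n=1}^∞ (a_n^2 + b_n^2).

81/2

Parseval: a_0^2/2 + Σ_{n≥1} (a_n^2+b_n^2) = 1/3 ∫_{-3}^{3} v(u)^2 du = 45.
Subtract a_0^2/2 = 9/2: Σ (a_n^2+b_n^2) = 81/2.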